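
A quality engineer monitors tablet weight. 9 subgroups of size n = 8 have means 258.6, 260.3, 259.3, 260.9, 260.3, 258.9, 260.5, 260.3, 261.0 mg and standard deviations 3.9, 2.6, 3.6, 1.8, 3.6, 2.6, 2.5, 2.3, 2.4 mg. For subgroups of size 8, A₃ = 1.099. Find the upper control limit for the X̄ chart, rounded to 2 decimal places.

263.10

X̄̄ = (258.6 + 260.3 + 259.3 + 260.9 + 260.3 + 258.9 + 260.5 + 260.3 + 261.0) / 9 = 260.0111
s̄ = (3.9 + 2.6 + 3.6 + 1.8 + 3.6 + 2.6 + 2.5 + 2.3 + 2.4) / 9 = 2.8111
UCL = X̄̄ + A₃·s̄ = 260.0111 + 1.099 × 2.8111 = 263.1005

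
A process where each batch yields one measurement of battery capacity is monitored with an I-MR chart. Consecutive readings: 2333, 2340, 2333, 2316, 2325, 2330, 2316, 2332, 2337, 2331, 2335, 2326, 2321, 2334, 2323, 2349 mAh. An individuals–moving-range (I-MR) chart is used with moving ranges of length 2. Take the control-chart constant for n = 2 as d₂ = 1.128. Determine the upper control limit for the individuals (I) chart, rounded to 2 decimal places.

X̄ = (2333 + 2340 + 2333 + 2316 + 2325 + 2330 + 2316 + 2332 + 2337 + 2331 + 2335 + 2326 + 2321 + 2334 + 2323 + 2349) / 16 = 2330.0625
Moving ranges: 7, 7, 17, 9, 5, 14, 16, 5, 6, 4, 9, 5, 13, 11, 26; M̄R̄ = 154.0000 / 15 = 10.2667
UCL = X̄ + 3·M̄R̄/d₂ = 2330.0625 + 3 × 10.2667 / 1.128 = 2357.3675

2357.37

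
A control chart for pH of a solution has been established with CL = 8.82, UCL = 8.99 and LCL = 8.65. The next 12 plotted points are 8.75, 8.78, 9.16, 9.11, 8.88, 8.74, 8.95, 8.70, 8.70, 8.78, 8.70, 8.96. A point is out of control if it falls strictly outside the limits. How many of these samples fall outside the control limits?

Compare each point to [8.65, 8.99]: sample 3 = 9.16 > UCL; sample 4 = 9.11 > UCL.

2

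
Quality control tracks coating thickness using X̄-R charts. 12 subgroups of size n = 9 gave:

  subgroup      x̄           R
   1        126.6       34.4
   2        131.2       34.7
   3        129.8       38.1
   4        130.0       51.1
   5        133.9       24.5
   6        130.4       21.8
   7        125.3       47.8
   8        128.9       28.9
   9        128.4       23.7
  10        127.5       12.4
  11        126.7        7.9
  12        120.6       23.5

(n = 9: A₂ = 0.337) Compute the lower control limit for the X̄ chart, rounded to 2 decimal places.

118.48

X̄̄ = (126.6 + 131.2 + 129.8 + 130.0 + 133.9 + 130.4 + 125.3 + 128.9 + 128.4 + 127.5 + 126.7 + 120.6) / 12 = 1539.3000 / 12 = 128.2750
R̄ = (34.4 + 34.7 + 38.1 + 51.1 + 24.5 + 21.8 + 47.8 + 28.9 + 23.7 + 12.4 + 7.9 + 23.5) / 12 = 348.8000 / 12 = 29.0667
LCL = X̄̄ − A₂·R̄ = 128.2750 − 0.337 × 29.0667 = 118.4795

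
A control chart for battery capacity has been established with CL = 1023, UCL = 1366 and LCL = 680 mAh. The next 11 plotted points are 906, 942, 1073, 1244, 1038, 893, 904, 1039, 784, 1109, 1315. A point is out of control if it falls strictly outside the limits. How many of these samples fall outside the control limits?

All 11 points lie within [680, 1366].

0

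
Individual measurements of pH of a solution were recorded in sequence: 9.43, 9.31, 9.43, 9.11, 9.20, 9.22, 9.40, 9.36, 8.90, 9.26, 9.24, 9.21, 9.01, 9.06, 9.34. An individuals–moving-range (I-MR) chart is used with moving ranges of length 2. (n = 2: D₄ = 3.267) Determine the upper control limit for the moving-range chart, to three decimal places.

Moving ranges: 0.12, 0.12, 0.32, 0.09, 0.02, 0.18, 0.04, 0.46, 0.36, 0.02, 0.03, 0.20, 0.05, 0.28; M̄R̄ = 2.2900 / 14 = 0.1636
UCL_MR = D₄·M̄R̄ = 3.267 × 0.1636 = 0.5344

0.534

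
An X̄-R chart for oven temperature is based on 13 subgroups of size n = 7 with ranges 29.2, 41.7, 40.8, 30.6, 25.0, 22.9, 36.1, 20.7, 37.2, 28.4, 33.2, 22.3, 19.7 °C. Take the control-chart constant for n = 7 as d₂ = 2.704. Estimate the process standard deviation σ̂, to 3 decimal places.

R̄ = (29.2 + 41.7 + 40.8 + 30.6 + 25.0 + 22.9 + 36.1 + 20.7 + 37.2 + 28.4 + 33.2 + 22.3 + 19.7) / 13 = 29.8308
σ̂ = R̄ / d₂ = 29.8308 / 2.704 = 11.0321

11.032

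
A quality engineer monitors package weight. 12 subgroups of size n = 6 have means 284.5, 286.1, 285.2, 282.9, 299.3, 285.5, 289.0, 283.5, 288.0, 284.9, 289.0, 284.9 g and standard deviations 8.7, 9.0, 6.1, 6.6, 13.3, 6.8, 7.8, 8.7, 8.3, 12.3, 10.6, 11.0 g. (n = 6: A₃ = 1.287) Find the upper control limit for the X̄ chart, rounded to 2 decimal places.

298.61

X̄̄ = (284.5 + 286.1 + 285.2 + 282.9 + 299.3 + 285.5 + 289.0 + 283.5 + 288.0 + 284.9 + 289.0 + 284.9) / 12 = 286.9000
s̄ = (8.7 + 9.0 + 6.1 + 6.6 + 13.3 + 6.8 + 7.8 + 8.7 + 8.3 + 12.3 + 10.6 + 11.0) / 12 = 9.1000
UCL = X̄̄ + A₃·s̄ = 286.9000 + 1.287 × 9.1000 = 298.6117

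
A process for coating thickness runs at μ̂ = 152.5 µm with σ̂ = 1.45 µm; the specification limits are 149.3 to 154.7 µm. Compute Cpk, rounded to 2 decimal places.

0.51

Cpu = (USL − μ̂) / (3σ̂) = (154.7 − 152.5) / (3 × 1.45) = 0.5057; Cpl = (μ̂ − LSL) / (3σ̂) = (152.5 − 149.3) / (3 × 1.45) = 0.7356; Cpk = min(Cpu, Cpl) = 0.5057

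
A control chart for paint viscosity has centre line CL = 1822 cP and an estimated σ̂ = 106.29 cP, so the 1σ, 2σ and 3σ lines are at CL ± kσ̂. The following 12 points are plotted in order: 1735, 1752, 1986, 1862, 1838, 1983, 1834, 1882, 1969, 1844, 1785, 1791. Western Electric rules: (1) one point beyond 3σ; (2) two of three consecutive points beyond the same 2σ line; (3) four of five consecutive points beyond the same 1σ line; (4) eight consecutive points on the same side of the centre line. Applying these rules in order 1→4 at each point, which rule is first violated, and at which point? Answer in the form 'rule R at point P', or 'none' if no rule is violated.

rule 4 at point 10

Zone of each point (C = within 1σ̂, B = 1σ̂–2σ̂, A = 2σ̂–3σ̂, * = beyond 3σ̂; sign = side of CL): 1:-C, 2:-C, 3:+B, 4:+C, 5:+C, 6:+B, 7:+C, 8:+C, 9:+B, 10:+C, 11:-C, 12:-C
Rule 4 (eight consecutive points on the same side of the centre line) is satisfied at point 10.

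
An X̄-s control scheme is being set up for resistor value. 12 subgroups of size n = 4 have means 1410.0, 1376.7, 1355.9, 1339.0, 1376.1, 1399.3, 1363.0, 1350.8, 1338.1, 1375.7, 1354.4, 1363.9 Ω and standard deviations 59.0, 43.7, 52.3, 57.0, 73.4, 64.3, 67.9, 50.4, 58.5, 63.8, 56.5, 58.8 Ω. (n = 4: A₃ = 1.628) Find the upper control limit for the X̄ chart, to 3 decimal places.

X̄̄ = (1410.0 + 1376.7 + 1355.9 + 1339.0 + 1376.1 + 1399.3 + 1363.0 + 1350.8 + 1338.1 + 1375.7 + 1354.4 + 1363.9) / 12 = 1366.9083
s̄ = (59.0 + 43.7 + 52.3 + 57.0 + 73.4 + 64.3 + 67.9 + 50.4 + 58.5 + 63.8 + 56.5 + 58.8) / 12 = 58.8000
UCL = X̄̄ + A₃·s̄ = 1366.9083 + 1.628 × 58.8000 = 1462.6347

1462.635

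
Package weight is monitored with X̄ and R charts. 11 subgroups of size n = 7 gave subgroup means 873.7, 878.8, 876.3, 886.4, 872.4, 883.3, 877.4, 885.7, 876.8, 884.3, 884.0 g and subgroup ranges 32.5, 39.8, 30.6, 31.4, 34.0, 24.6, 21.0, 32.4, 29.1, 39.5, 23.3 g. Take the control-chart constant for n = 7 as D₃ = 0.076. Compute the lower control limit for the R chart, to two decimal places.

2.34

R̄ = (32.5 + 39.8 + 30.6 + 31.4 + 34.0 + 24.6 + 21.0 + 32.4 + 29.1 + 39.5 + 23.3) / 11 = 338.2000 / 11 = 30.7455
LCL_R = D₃·R̄ = 0.076 × 30.7455 = 2.3367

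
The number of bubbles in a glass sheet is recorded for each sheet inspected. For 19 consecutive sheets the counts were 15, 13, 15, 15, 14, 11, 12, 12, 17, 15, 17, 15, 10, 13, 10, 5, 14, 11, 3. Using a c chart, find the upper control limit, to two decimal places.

23.07

c̄ = (15 + 13 + 15 + 15 + 14 + 11 + 12 + 12 + 17 + 15 + 17 + 15 + 10 + 13 + 10 + 5 + 14 + 11 + 3) / 19 = 237 / 19 = 12.4737
UCL = c̄ + 3√c̄ = 12.4737 + 3 × √12.4737 = 12.4737 + 3 × 3.5318 = 23.0691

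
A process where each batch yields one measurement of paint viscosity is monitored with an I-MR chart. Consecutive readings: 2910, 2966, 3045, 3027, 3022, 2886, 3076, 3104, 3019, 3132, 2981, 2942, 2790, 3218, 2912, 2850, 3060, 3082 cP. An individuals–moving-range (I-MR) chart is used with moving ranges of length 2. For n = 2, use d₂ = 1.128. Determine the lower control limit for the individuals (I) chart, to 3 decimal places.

2675.815

X̄ = (2910 + 2966 + 3045 + 3027 + 3022 + 2886 + 3076 + 3104 + 3019 + 3132 + 2981 + 2942 + 2790 + 3218 + 2912 + 2850 + 3060 + 3082) / 18 = 3001.2222
Moving ranges: 56, 79, 18, 5, 136, 190, 28, 85, 113, 151, 39, 152, 428, 306, 62, 210, 22; M̄R̄ = 2080.0000 / 17 = 122.3529
LCL = X̄ − 3·M̄R̄/d₂ = 3001.2222 − 3 × 122.3529 / 1.128 = 2675.8155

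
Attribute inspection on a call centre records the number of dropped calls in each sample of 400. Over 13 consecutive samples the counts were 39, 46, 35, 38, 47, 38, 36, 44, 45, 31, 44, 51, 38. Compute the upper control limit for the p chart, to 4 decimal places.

0.1478

p̄ = Σdᵢ / (k·n) = 532 / (13 × 400) = 0.10231
UCL = p̄ + 3·√(p̄(1−p̄)/n) = 0.10231 + 3 × √(0.10231×0.89769/400) = 0.10231 + 3 × 0.01515 = 0.14777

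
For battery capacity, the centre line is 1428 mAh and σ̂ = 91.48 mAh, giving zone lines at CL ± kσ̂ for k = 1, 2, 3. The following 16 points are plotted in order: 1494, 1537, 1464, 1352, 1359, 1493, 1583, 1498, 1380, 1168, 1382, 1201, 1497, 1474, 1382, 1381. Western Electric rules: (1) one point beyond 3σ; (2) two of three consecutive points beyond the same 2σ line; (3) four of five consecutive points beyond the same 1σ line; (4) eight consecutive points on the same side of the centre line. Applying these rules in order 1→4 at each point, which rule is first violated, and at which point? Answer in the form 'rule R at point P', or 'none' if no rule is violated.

rule 2 at point 12

Zone of each point (C = within 1σ̂, B = 1σ̂–2σ̂, A = 2σ̂–3σ̂, * = beyond 3σ̂; sign = side of CL): 1:+C, 2:+B, 3:+C, 4:-C, 5:-C, 6:+C, 7:+B, 8:+C, 9:-C, 10:-A, 11:-C, 12:-A, 13:+C, 14:+C, 15:-C, 16:-C
Rule 2 (two of three consecutive points beyond the same 2σ limit) is satisfied at point 12.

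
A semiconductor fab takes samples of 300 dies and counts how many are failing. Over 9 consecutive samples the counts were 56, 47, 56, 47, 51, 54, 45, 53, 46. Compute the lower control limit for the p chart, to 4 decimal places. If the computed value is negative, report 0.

0.1037

p̄ = Σdᵢ / (k·n) = 455 / (9 × 300) = 0.16852
LCL = p̄ − 3·√(p̄(1−p̄)/n) = 0.16852 − 3 × 0.02161 = 0.10368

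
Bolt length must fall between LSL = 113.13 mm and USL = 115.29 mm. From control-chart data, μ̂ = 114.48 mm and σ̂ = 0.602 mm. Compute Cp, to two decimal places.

Cp = (USL − LSL) / (6σ̂) = (115.29 − 113.13) / (6 × 0.602) = 2.1600 / 3.6120 = 0.5980

0.60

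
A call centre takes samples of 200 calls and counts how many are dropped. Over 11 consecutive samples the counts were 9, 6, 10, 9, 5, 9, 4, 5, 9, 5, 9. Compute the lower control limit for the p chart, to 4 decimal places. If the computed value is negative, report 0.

0.0000

p̄ = Σdᵢ / (k·n) = 80 / (11 × 200) = 0.03636
LCL = p̄ − 3·√(p̄(1−p̄)/n) = 0.03636 − 3 × 0.01324 = -0.00335 → 0 (negative, so LCL = 0)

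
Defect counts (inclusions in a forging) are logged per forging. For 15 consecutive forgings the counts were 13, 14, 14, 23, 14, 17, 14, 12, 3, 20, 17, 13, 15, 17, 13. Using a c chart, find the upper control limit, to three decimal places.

c̄ = (13 + 14 + 14 + 23 + 14 + 17 + 14 + 12 + 3 + 20 + 17 + 13 + 15 + 17 + 13) / 15 = 219 / 15 = 14.6000
UCL = c̄ + 3√c̄ = 14.6000 + 3 × √14.6000 = 14.6000 + 3 × 3.8210 = 26.0630

26.063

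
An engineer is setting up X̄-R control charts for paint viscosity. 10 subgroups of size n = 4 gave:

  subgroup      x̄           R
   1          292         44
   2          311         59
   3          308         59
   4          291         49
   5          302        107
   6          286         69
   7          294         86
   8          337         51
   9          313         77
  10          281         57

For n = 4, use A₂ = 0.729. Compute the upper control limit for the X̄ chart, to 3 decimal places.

X̄̄ = (292 + 311 + 308 + 291 + 302 + 286 + 294 + 337 + 313 + 281) / 10 = 3015.0000 / 10 = 301.5000
R̄ = (44 + 59 + 59 + 49 + 107 + 69 + 86 + 51 + 77 + 57) / 10 = 658.0000 / 10 = 65.8000
UCL = X̄̄ + A₂·R̄ = 301.5000 + 0.729 × 65.8000 = 349.4682

349.468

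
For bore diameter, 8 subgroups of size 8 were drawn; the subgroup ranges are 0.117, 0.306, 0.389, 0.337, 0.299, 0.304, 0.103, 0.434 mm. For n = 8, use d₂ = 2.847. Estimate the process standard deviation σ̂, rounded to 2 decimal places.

0.10

R̄ = (0.117 + 0.306 + 0.389 + 0.337 + 0.299 + 0.304 + 0.103 + 0.434) / 8 = 0.2861
σ̂ = R̄ / d₂ = 0.2861 / 2.847 = 0.1005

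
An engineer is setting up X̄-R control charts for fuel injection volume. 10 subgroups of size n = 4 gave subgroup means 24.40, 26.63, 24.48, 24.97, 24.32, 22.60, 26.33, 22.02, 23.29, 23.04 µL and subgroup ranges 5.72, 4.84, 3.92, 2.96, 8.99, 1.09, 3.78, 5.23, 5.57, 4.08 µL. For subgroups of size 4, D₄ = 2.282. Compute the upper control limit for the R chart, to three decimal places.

10.538

R̄ = (5.72 + 4.84 + 3.92 + 2.96 + 8.99 + 1.09 + 3.78 + 5.23 + 5.57 + 4.08) / 10 = 46.1800 / 10 = 4.6180
UCL_R = D₄·R̄ = 2.282 × 4.6180 = 10.5383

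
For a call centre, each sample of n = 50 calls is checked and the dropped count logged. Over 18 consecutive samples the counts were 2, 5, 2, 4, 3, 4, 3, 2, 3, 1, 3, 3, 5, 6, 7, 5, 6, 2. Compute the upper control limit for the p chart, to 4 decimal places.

0.1839

p̄ = Σdᵢ / (k·n) = 66 / (18 × 50) = 0.07333
UCL = p̄ + 3·√(p̄(1−p̄)/n) = 0.07333 + 3 × √(0.07333×0.92667/50) = 0.07333 + 3 × 0.03687 = 0.18393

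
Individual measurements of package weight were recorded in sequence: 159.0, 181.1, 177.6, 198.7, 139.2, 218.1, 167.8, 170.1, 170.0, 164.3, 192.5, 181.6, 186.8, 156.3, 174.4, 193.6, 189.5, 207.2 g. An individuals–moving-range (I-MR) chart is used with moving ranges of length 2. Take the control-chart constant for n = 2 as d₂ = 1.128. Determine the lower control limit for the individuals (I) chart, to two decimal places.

120.28

X̄ = (159.0 + 181.1 + 177.6 + 198.7 + 139.2 + 218.1 + 167.8 + 170.1 + 170.0 + 164.3 + 192.5 + 181.6 + 186.8 + 156.3 + 174.4 + 193.6 + 189.5 + 207.2) / 18 = 179.3222
Moving ranges: 22.1, 3.5, 21.1, 59.5, 78.9, 50.3, 2.3, 0.1, 5.7, 28.2, 10.9, 5.2, 30.5, 18.1, 19.2, 4.1, 17.7; M̄R̄ = 377.4000 / 17 = 22.2000
LCL = X̄ − 3·M̄R̄/d₂ = 179.3222 − 3 × 22.2000 / 1.128 = 120.2797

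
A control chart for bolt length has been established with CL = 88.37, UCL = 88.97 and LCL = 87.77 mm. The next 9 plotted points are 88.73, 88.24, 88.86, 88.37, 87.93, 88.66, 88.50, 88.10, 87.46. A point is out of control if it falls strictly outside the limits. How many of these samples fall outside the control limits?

Compare each point to [87.77, 88.97]: sample 9 = 87.46 < LCL.

1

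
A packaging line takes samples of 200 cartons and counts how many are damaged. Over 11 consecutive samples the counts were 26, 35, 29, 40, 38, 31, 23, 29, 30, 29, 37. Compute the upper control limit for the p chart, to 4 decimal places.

p̄ = Σdᵢ / (k·n) = 347 / (11 × 200) = 0.15773
UCL = p̄ + 3·√(p̄(1−p̄)/n) = 0.15773 + 3 × √(0.15773×0.84227/200) = 0.15773 + 3 × 0.02577 = 0.23505

0.2350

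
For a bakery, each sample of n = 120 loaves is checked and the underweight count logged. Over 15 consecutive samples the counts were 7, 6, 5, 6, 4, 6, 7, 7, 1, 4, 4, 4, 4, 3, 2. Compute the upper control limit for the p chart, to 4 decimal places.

p̄ = Σdᵢ / (k·n) = 70 / (15 × 120) = 0.03889
UCL = p̄ + 3·√(p̄(1−p̄)/n) = 0.03889 + 3 × √(0.03889×0.96111/120) = 0.03889 + 3 × 0.01765 = 0.09183

0.0918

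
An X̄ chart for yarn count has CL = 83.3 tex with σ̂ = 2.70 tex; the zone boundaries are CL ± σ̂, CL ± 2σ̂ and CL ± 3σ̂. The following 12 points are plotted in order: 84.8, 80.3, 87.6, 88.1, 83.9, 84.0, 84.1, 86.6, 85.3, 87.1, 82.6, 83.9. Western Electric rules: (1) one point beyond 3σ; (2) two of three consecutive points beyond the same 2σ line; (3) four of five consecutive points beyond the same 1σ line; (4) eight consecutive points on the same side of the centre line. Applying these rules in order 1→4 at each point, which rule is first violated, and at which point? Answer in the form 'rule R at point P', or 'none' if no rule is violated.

rule 4 at point 10

Zone of each point (C = within 1σ̂, B = 1σ̂–2σ̂, A = 2σ̂–3σ̂, * = beyond 3σ̂; sign = side of CL): 1:+C, 2:-B, 3:+B, 4:+B, 5:+C, 6:+C, 7:+C, 8:+B, 9:+C, 10:+B, 11:-C, 12:+C
Rule 4 (eight consecutive points on the same side of the centre line) is satisfied at point 10.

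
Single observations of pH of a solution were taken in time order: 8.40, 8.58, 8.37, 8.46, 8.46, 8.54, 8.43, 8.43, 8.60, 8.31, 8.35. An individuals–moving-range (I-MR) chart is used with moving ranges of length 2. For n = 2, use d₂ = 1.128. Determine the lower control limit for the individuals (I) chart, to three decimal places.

8.137

X̄ = (8.40 + 8.58 + 8.37 + 8.46 + 8.46 + 8.54 + 8.43 + 8.43 + 8.60 + 8.31 + 8.35) / 11 = 8.4482
Moving ranges: 0.18, 0.21, 0.09, 0.00, 0.08, 0.11, 0.00, 0.17, 0.29, 0.04; M̄R̄ = 1.1700 / 10 = 0.1170
LCL = X̄ − 3·M̄R̄/d₂ = 8.4482 − 3 × 0.1170 / 1.128 = 8.1370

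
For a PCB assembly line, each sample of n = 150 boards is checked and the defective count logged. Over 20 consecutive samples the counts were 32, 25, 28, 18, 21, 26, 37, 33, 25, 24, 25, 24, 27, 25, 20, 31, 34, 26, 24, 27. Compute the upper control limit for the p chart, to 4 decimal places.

0.2709

p̄ = Σdᵢ / (k·n) = 532 / (20 × 150) = 0.17733
UCL = p̄ + 3·√(p̄(1−p̄)/n) = 0.17733 + 3 × √(0.17733×0.82267/150) = 0.17733 + 3 × 0.03119 = 0.27089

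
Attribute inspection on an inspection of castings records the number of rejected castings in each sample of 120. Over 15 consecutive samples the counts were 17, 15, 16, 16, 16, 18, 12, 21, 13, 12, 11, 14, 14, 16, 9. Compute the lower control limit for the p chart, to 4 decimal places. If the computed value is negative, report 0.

0.0325

p̄ = Σdᵢ / (k·n) = 220 / (15 × 120) = 0.12222
LCL = p̄ − 3·√(p̄(1−p̄)/n) = 0.12222 − 3 × 0.02990 = 0.03252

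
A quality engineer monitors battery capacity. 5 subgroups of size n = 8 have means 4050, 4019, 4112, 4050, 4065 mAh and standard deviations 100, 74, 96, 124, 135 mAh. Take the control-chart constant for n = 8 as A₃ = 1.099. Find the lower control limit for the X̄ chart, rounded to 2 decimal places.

X̄̄ = (4050 + 4019 + 4112 + 4050 + 4065) / 5 = 4059.2000
s̄ = (100 + 74 + 96 + 124 + 135) / 5 = 105.8000
LCL = X̄̄ − A₃·s̄ = 4059.2000 − 1.099 × 105.8000 = 3942.9258

3942.93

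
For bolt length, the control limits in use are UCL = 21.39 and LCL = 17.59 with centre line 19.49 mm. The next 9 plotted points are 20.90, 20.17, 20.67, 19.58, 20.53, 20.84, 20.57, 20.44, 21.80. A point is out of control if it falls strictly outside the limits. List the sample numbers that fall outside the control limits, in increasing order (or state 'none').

Compare each point to [17.59, 21.39]: sample 9 = 21.80 > UCL.

9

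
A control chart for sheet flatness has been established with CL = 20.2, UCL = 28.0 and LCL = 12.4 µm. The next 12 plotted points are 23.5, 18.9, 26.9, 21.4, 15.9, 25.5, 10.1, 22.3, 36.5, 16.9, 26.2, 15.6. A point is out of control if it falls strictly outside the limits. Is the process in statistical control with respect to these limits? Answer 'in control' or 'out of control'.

Compare each point to [12.4, 28.0]: sample 7 = 10.1 < LCL; sample 9 = 36.5 > UCL.

out of control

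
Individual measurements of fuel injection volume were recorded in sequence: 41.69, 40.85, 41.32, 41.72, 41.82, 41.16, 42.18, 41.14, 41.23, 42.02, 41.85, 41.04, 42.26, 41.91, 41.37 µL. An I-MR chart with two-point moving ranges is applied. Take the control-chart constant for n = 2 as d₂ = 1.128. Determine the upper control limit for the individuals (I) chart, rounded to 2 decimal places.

X̄ = (41.69 + 40.85 + 41.32 + 41.72 + 41.82 + 41.16 + 42.18 + 41.14 + 41.23 + 42.02 + 41.85 + 41.04 + 42.26 + 41.91 + 41.37) / 15 = 41.5707
Moving ranges: 0.84, 0.47, 0.40, 0.10, 0.66, 1.02, 1.04, 0.09, 0.79, 0.17, 0.81, 1.22, 0.35, 0.54; M̄R̄ = 8.5000 / 14 = 0.6071
UCL = X̄ + 3·M̄R̄/d₂ = 41.5707 + 3 × 0.6071 / 1.128 = 43.1854

43.19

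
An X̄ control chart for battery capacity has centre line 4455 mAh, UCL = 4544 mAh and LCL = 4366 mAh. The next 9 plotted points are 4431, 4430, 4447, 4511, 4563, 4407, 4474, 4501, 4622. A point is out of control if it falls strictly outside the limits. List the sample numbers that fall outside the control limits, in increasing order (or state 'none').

Compare each point to [4366, 4544]: sample 5 = 4563 > UCL; sample 9 = 4622 > UCL.

5, 9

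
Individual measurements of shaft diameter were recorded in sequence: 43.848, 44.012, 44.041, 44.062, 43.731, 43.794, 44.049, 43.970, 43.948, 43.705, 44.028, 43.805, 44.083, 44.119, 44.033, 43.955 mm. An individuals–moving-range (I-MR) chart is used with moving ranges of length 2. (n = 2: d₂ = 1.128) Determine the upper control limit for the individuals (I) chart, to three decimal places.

X̄ = (43.848 + 44.012 + 44.041 + 44.062 + 43.731 + 43.794 + 44.049 + 43.970 + 43.948 + 43.705 + 44.028 + 43.805 + 44.083 + 44.119 + 44.033 + 43.955) / 16 = 43.9489
Moving ranges: 0.164, 0.029, 0.021, 0.331, 0.063, 0.255, 0.079, 0.022, 0.243, 0.323, 0.223, 0.278, 0.036, 0.086, 0.078; M̄R̄ = 2.2310 / 15 = 0.1487
UCL = X̄ + 3·M̄R̄/d₂ = 43.9489 + 3 × 0.1487 / 1.128 = 44.3445

44.345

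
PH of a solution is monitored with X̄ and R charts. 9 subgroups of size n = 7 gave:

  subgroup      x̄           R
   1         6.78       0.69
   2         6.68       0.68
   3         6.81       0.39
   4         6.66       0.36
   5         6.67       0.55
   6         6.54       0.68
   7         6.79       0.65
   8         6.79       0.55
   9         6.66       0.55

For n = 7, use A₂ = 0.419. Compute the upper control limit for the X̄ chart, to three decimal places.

X̄̄ = (6.78 + 6.68 + 6.81 + 6.66 + 6.67 + 6.54 + 6.79 + 6.79 + 6.66) / 9 = 60.3800 / 9 = 6.7089
R̄ = (0.69 + 0.68 + 0.39 + 0.36 + 0.55 + 0.68 + 0.65 + 0.55 + 0.55) / 9 = 5.1000 / 9 = 0.5667
UCL = X̄̄ + A₂·R̄ = 6.7089 + 0.419 × 0.5667 = 6.9463

6.946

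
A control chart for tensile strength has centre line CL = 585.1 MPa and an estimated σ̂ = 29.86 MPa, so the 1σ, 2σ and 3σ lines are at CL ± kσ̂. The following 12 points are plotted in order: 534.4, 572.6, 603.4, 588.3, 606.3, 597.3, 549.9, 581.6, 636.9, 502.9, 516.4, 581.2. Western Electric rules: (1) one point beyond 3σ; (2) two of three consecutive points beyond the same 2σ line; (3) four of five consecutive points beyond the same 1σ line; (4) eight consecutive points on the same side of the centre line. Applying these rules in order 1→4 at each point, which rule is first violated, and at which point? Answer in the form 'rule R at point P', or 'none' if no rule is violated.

Zone of each point (C = within 1σ̂, B = 1σ̂–2σ̂, A = 2σ̂–3σ̂, * = beyond 3σ̂; sign = side of CL): 1:-B, 2:-C, 3:+C, 4:+C, 5:+C, 6:+C, 7:-B, 8:-C, 9:+B, 10:-A, 11:-A, 12:-C
Rule 2 (two of three consecutive points beyond the same 2σ limit) is satisfied at point 11.

rule 2 at point 11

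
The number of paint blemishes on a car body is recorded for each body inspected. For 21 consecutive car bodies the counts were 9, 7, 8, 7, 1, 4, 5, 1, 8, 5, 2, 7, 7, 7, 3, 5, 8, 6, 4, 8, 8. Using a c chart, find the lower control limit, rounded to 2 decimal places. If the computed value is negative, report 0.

0.00

c̄ = (9 + 7 + 8 + 7 + 1 + 4 + 5 + 1 + 8 + 5 + 2 + 7 + 7 + 7 + 3 + 5 + 8 + 6 + 4 + 8 + 8) / 21 = 120 / 21 = 5.7143
LCL = c̄ − 3√c̄ = 5.7143 − 3 × 2.3905 = -1.4571 → 0 (cannot be negative)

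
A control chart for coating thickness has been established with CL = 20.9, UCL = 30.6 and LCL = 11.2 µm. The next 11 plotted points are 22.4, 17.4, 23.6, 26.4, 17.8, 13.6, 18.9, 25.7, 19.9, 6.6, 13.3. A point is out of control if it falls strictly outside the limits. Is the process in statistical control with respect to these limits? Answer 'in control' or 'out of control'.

Compare each point to [11.2, 30.6]: sample 10 = 6.6 < LCL.

out of control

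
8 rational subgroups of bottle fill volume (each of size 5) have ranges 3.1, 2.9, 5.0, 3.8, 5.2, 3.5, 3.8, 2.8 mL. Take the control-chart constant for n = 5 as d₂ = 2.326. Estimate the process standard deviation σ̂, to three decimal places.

1.618

R̄ = (3.1 + 2.9 + 5.0 + 3.8 + 5.2 + 3.5 + 3.8 + 2.8) / 8 = 3.7625
σ̂ = R̄ / d₂ = 3.7625 / 2.326 = 1.6176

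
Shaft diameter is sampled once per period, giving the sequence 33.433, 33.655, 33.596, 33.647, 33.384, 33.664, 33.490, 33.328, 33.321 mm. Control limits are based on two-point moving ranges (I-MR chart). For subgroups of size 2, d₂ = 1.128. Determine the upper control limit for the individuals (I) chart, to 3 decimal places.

X̄ = (33.433 + 33.655 + 33.596 + 33.647 + 33.384 + 33.664 + 33.490 + 33.328 + 33.321) / 9 = 33.5020
Moving ranges: 0.222, 0.059, 0.051, 0.263, 0.280, 0.174, 0.162, 0.007; M̄R̄ = 1.2180 / 8 = 0.1522
UCL = X̄ + 3·M̄R̄/d₂ = 33.5020 + 3 × 0.1522 / 1.128 = 33.9069

33.907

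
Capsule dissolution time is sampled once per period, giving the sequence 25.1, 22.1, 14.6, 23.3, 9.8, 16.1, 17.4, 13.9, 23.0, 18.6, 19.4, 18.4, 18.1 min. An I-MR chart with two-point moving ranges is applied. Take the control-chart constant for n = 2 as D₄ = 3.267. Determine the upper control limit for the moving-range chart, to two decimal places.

16.17

Moving ranges: 3.0, 7.5, 8.7, 13.5, 6.3, 1.3, 3.5, 9.1, 4.4, 0.8, 1.0, 0.3; M̄R̄ = 59.4000 / 12 = 4.9500
UCL_MR = D₄·M̄R̄ = 3.267 × 4.9500 = 16.1716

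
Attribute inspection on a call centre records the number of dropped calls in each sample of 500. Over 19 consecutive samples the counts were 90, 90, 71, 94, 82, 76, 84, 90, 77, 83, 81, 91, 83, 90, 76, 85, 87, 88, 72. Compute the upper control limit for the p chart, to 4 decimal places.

p̄ = Σdᵢ / (k·n) = 1590 / (19 × 500) = 0.16737
UCL = p̄ + 3·√(p̄(1−p̄)/n) = 0.16737 + 3 × √(0.16737×0.83263/500) = 0.16737 + 3 × 0.01669 = 0.21745

0.2175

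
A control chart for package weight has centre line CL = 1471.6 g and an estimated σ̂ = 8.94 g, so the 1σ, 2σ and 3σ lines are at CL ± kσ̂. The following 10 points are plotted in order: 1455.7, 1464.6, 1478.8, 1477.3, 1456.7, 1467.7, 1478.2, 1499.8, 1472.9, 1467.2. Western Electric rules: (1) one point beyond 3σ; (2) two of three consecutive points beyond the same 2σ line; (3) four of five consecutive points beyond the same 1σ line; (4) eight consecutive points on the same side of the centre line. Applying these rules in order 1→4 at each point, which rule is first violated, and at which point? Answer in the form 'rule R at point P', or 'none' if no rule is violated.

rule 1 at point 8

Zone of each point (C = within 1σ̂, B = 1σ̂–2σ̂, A = 2σ̂–3σ̂, * = beyond 3σ̂; sign = side of CL): 1:-B, 2:-C, 3:+C, 4:+C, 5:-B, 6:-C, 7:+C, 8:+*, 9:+C, 10:-C
Rule 1 (one point beyond the 3σ limits) is satisfied at point 8.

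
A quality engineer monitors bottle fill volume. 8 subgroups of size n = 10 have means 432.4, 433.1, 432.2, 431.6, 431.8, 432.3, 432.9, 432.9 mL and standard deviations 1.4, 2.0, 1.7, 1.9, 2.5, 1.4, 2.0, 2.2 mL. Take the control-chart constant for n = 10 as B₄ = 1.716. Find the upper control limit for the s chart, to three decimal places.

s̄ = (1.4 + 2.0 + 1.7 + 1.9 + 2.5 + 1.4 + 2.0 + 2.2) / 8 = 1.8875
UCL_s = B₄·s̄ = 1.716 × 1.8875 = 3.2389

3.239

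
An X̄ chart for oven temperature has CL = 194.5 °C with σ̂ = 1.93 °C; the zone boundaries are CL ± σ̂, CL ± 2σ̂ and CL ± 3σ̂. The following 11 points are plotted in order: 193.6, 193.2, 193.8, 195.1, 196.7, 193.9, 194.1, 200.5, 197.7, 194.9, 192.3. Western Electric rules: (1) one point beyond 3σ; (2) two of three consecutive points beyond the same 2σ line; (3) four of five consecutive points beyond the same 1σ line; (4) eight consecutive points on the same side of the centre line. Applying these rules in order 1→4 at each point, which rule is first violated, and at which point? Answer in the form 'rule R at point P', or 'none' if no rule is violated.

Zone of each point (C = within 1σ̂, B = 1σ̂–2σ̂, A = 2σ̂–3σ̂, * = beyond 3σ̂; sign = side of CL): 1:-C, 2:-C, 3:-C, 4:+C, 5:+B, 6:-C, 7:-C, 8:+*, 9:+B, 10:+C, 11:-B
Rule 1 (one point beyond the 3σ limits) is satisfied at point 8.

rule 1 at point 8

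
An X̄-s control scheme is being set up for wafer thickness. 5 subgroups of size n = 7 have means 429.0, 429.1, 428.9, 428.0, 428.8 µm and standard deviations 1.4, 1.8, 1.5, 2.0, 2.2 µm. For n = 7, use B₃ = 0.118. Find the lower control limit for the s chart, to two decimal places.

0.21

s̄ = (1.4 + 1.8 + 1.5 + 2.0 + 2.2) / 5 = 1.7800
LCL_s = B₃·s̄ = 0.118 × 1.7800 = 0.2100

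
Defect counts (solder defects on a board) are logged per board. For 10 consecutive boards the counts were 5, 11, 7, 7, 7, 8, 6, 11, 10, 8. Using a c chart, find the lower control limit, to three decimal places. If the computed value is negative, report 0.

0.000

c̄ = (5 + 11 + 7 + 7 + 7 + 8 + 6 + 11 + 10 + 8) / 10 = 80 / 10 = 8.0000
LCL = c̄ − 3√c̄ = 8.0000 − 3 × 2.8284 = -0.4853 → 0 (cannot be negative)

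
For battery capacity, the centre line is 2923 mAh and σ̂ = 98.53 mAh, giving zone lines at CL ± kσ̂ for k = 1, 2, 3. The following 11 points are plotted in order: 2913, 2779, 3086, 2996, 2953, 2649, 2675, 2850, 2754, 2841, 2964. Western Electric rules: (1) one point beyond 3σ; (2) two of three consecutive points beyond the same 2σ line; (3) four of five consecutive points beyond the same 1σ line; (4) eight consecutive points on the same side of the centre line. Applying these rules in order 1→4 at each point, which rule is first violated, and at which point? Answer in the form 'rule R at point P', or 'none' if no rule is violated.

Zone of each point (C = within 1σ̂, B = 1σ̂–2σ̂, A = 2σ̂–3σ̂, * = beyond 3σ̂; sign = side of CL): 1:-C, 2:-B, 3:+B, 4:+C, 5:+C, 6:-A, 7:-A, 8:-C, 9:-B, 10:-C, 11:+C
Rule 2 (two of three consecutive points beyond the same 2σ limit) is satisfied at point 7.

rule 2 at point 7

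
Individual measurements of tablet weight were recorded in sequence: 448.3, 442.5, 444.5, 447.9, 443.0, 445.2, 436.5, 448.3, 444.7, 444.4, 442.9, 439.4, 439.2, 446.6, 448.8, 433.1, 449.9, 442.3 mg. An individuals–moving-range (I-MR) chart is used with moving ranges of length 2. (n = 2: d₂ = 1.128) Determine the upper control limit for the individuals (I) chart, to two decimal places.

X̄ = (448.3 + 442.5 + 444.5 + 447.9 + 443.0 + 445.2 + 436.5 + 448.3 + 444.7 + 444.4 + 442.9 + 439.4 + 439.2 + 446.6 + 448.8 + 433.1 + 449.9 + 442.3) / 18 = 443.7500
Moving ranges: 5.8, 2.0, 3.4, 4.9, 2.2, 8.7, 11.8, 3.6, 0.3, 1.5, 3.5, 0.2, 7.4, 2.2, 15.7, 16.8, 7.6; M̄R̄ = 97.6000 / 17 = 5.7412
UCL = X̄ + 3·M̄R̄/d₂ = 443.7500 + 3 × 5.7412 / 1.128 = 459.0191

459.02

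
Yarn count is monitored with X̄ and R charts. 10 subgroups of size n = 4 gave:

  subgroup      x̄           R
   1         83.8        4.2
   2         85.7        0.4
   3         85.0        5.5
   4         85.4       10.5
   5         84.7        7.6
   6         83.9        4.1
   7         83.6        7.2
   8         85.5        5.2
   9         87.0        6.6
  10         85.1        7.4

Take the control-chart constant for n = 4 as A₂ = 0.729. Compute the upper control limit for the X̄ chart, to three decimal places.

X̄̄ = (83.8 + 85.7 + 85.0 + 85.4 + 84.7 + 83.9 + 83.6 + 85.5 + 87.0 + 85.1) / 10 = 849.7000 / 10 = 84.9700
R̄ = (4.2 + 0.4 + 5.5 + 10.5 + 7.6 + 4.1 + 7.2 + 5.2 + 6.6 + 7.4) / 10 = 58.7000 / 10 = 5.8700
UCL = X̄̄ + A₂·R̄ = 84.9700 + 0.729 × 5.8700 = 89.2492

89.249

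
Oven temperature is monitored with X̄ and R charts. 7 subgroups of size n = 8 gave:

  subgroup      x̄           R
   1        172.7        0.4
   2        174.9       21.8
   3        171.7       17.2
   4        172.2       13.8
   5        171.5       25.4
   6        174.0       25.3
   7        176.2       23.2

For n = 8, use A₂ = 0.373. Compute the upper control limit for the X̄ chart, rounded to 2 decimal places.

X̄̄ = (172.7 + 174.9 + 171.7 + 172.2 + 171.5 + 174.0 + 176.2) / 7 = 1213.2000 / 7 = 173.3143
R̄ = (0.4 + 21.8 + 17.2 + 13.8 + 25.4 + 25.3 + 23.2) / 7 = 127.1000 / 7 = 18.1571
UCL = X̄̄ + A₂·R̄ = 173.3143 + 0.373 × 18.1571 = 180.0869

180.09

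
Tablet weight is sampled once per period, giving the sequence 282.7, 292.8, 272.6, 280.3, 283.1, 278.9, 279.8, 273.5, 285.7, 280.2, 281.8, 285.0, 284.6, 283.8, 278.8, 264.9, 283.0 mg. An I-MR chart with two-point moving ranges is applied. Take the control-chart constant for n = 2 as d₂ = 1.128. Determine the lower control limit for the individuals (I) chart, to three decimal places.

261.910

X̄ = (282.7 + 292.8 + 272.6 + 280.3 + 283.1 + 278.9 + 279.8 + 273.5 + 285.7 + 280.2 + 281.8 + 285.0 + 284.6 + 283.8 + 278.8 + 264.9 + 283.0) / 17 = 280.6765
Moving ranges: 10.1, 20.2, 7.7, 2.8, 4.2, 0.9, 6.3, 12.2, 5.5, 1.6, 3.2, 0.4, 0.8, 5.0, 13.9, 18.1; M̄R̄ = 112.9000 / 16 = 7.0563
LCL = X̄ − 3·M̄R̄/d₂ = 280.6765 − 3 × 7.0563 / 1.128 = 261.9098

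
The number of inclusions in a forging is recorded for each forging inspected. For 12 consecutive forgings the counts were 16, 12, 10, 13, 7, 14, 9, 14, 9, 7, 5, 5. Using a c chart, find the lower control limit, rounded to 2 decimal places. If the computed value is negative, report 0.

0.56

c̄ = (16 + 12 + 10 + 13 + 7 + 14 + 9 + 14 + 9 + 7 + 5 + 5) / 12 = 121 / 12 = 10.0833
LCL = c̄ − 3√c̄ = 10.0833 − 3 × 3.1754 = 0.5571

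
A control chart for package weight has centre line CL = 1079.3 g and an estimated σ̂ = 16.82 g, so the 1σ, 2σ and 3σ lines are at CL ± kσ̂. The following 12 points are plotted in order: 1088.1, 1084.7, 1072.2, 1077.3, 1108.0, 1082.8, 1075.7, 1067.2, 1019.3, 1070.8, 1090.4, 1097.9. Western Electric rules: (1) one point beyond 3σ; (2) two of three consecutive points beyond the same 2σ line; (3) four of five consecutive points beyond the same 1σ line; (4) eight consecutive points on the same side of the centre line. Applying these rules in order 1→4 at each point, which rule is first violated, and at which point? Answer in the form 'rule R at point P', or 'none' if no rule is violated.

rule 1 at point 9

Zone of each point (C = within 1σ̂, B = 1σ̂–2σ̂, A = 2σ̂–3σ̂, * = beyond 3σ̂; sign = side of CL): 1:+C, 2:+C, 3:-C, 4:-C, 5:+B, 6:+C, 7:-C, 8:-C, 9:-*, 10:-C, 11:+C, 12:+B
Rule 1 (one point beyond the 3σ limits) is satisfied at point 9.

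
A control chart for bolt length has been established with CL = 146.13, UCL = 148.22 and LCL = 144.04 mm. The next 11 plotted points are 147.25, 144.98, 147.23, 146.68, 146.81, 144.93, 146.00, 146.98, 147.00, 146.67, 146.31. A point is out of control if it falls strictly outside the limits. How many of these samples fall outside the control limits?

All 11 points lie within [144.04, 148.22].

0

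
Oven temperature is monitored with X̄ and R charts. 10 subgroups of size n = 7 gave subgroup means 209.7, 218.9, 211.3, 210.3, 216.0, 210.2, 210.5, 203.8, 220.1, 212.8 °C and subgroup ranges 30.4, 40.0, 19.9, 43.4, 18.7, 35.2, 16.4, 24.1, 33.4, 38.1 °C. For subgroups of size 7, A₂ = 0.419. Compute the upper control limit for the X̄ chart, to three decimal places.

X̄̄ = (209.7 + 218.9 + 211.3 + 210.3 + 216.0 + 210.2 + 210.5 + 203.8 + 220.1 + 212.8) / 10 = 2123.6000 / 10 = 212.3600
R̄ = (30.4 + 40.0 + 19.9 + 43.4 + 18.7 + 35.2 + 16.4 + 24.1 + 33.4 + 38.1) / 10 = 299.6000 / 10 = 29.9600
UCL = X̄̄ + A₂·R̄ = 212.3600 + 0.419 × 29.9600 = 224.9132

224.913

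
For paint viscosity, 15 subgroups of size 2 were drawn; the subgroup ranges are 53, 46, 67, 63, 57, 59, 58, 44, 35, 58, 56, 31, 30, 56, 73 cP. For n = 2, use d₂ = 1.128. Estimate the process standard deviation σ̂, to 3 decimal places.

46.454

R̄ = (53 + 46 + 67 + 63 + 57 + 59 + 58 + 44 + 35 + 58 + 56 + 31 + 30 + 56 + 73) / 15 = 52.4000
σ̂ = R̄ / d₂ = 52.4000 / 1.128 = 46.4539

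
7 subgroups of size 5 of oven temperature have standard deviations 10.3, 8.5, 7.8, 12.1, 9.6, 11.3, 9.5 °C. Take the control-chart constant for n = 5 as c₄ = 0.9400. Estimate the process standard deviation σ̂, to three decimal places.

s̄ = (10.3 + 8.5 + 7.8 + 12.1 + 9.6 + 11.3 + 9.5) / 7 = 9.8714
σ̂ = s̄ / c₄ = 9.8714 / 0.9400 = 10.5015

10.502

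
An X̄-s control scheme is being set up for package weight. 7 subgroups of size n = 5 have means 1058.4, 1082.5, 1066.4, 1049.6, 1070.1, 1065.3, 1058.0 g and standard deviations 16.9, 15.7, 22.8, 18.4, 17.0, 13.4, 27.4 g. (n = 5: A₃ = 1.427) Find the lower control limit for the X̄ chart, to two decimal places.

X̄̄ = (1058.4 + 1082.5 + 1066.4 + 1049.6 + 1070.1 + 1065.3 + 1058.0) / 7 = 1064.3286
s̄ = (16.9 + 15.7 + 22.8 + 18.4 + 17.0 + 13.4 + 27.4) / 7 = 18.8000
LCL = X̄̄ − A₃·s̄ = 1064.3286 − 1.427 × 18.8000 = 1037.5010

1037.50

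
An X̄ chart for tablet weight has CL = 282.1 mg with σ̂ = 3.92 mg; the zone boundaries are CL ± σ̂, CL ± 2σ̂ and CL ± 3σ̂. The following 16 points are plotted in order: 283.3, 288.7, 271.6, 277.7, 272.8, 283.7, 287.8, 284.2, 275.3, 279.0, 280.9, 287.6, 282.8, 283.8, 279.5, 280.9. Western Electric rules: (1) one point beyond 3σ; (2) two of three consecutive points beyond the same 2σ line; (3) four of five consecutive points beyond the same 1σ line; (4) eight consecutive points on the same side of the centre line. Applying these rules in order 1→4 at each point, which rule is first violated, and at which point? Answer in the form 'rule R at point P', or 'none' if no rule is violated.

rule 2 at point 5

Zone of each point (C = within 1σ̂, B = 1σ̂–2σ̂, A = 2σ̂–3σ̂, * = beyond 3σ̂; sign = side of CL): 1:+C, 2:+B, 3:-A, 4:-B, 5:-A, 6:+C, 7:+B, 8:+C, 9:-B, 10:-C, 11:-C, 12:+B, 13:+C, 14:+C, 15:-C, 16:-C
Rule 2 (two of three consecutive points beyond the same 2σ limit) is satisfied at point 5.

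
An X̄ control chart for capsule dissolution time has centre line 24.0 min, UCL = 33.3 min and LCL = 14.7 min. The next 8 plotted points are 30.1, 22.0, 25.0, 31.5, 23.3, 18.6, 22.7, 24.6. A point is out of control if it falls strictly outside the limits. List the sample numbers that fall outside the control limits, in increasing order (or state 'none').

none

All 8 points lie within [14.7, 33.3].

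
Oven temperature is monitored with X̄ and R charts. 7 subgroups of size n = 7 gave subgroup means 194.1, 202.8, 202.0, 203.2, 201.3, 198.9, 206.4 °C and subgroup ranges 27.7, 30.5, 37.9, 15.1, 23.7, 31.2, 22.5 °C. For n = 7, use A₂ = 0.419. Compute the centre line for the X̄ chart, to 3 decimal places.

X̄̄ = (194.1 + 202.8 + 202.0 + 203.2 + 201.3 + 198.9 + 206.4) / 7 = 1408.7000 / 7 = 201.2429
CL = X̄̄ = 201.2429

201.243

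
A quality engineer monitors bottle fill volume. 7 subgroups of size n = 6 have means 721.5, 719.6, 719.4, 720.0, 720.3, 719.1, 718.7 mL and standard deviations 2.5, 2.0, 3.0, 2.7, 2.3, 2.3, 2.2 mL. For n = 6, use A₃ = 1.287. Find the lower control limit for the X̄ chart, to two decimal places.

X̄̄ = (721.5 + 719.6 + 719.4 + 720.0 + 720.3 + 719.1 + 718.7) / 7 = 719.8000
s̄ = (2.5 + 2.0 + 3.0 + 2.7 + 2.3 + 2.3 + 2.2) / 7 = 2.4286
LCL = X̄̄ − A₃·s̄ = 719.8000 − 1.287 × 2.4286 = 716.6744

716.67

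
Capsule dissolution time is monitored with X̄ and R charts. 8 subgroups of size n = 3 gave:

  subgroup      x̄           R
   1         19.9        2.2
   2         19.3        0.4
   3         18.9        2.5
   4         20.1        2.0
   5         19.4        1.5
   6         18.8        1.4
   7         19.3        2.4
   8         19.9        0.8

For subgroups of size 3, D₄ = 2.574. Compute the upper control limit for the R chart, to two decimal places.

4.25

R̄ = (2.2 + 0.4 + 2.5 + 2.0 + 1.5 + 1.4 + 2.4 + 0.8) / 8 = 13.2000 / 8 = 1.6500
UCL_R = D₄·R̄ = 2.574 × 1.6500 = 4.2471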